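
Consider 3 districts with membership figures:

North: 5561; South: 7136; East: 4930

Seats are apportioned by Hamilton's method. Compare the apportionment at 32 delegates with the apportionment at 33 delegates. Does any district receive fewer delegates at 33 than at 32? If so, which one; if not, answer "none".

none

At 32 seats: North 10, South 13, East 9.
At 33 seats: North 11, South 13, East 9.
No district's allocation decreased.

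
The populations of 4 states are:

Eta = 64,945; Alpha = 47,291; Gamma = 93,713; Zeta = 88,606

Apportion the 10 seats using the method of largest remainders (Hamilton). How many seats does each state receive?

Total 294555; standard divisor 294555/10 ≈ 29455.5.
Standard quotas: Eta 2.2049, Alpha 1.6055, Gamma 3.1815, Zeta 3.0081.
Lower quotas: Eta 2, Alpha 1, Gamma 3, Zeta 3 (sum 9, leaving 1 seat).
Remainders in descending order: Alpha 0.6055, Eta 0.2049, Gamma 0.1815, Zeta 0.0081.
The surplus seat goes to Alpha.

Eta 2, Alpha 2, Gamma 3, Zeta 3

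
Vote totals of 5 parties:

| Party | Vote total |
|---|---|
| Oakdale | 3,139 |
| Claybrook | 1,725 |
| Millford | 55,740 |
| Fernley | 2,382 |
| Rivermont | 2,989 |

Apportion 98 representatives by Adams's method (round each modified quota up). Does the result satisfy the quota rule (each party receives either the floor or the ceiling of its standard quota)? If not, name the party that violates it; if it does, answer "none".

Standard quotas: Oakdale 4.663, Claybrook 2.562, Millford 82.797, Fernley 3.538, Rivermont 4.440.
Adams allocation: Oakdale 5, Claybrook 3, Millford 81, Fernley 4, Rivermont 5.
Millford has quota 82.797 (lower 82, upper 83) but receives 81 — outside the quota interval.

Millford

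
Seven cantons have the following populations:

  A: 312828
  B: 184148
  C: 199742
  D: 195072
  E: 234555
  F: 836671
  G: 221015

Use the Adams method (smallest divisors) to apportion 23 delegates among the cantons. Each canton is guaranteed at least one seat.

A 3, B 2, C 2, D 2, E 3, F 8, G 3

Standard divisor 2184031/23 ≈ 94957.87; standard quotas: A 3.294, B 1.939, C 2.103, D 2.054, E 2.470, F 8.811, G 2.328.
Rounding up gives 4, 2, 3, 3, 3, 9, 3 = 27 seats, so the divisor must be adjusted.
With modified divisor 107500: modified quotas A 2.910, B 1.713, C 1.858, D 1.815, E 2.182, F 7.783, G 2.056.
Rounding up: A 3, B 2, C 2, D 2, E 3, F 8, G 3 (total 23).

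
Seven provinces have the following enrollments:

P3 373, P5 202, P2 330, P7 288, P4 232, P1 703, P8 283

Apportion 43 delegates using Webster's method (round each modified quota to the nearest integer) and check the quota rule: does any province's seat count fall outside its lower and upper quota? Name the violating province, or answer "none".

Standard quotas: P3 6.652, P5 3.603, P2 5.886, P7 5.136, P4 4.138, P1 12.538, P8 5.047.
Webster allocation: P3 7, P5 4, P2 6, P7 5, P4 4, P1 12, P8 5.
Every allocation lies between the lower and upper quota.

none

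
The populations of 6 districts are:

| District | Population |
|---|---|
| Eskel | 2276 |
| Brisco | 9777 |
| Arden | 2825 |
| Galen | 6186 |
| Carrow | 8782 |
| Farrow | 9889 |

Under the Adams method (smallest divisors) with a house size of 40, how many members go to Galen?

Standard divisor 39735/40 ≈ 993.375; standard quotas: Eskel 2.291, Brisco 9.842, Arden 2.844, Galen 6.227, Carrow 8.841, Farrow 9.955.
Rounding up gives 3, 10, 3, 7, 9, 10 = 42 seats, so the divisor must be adjusted.
With modified divisor 1090: modified quotas Eskel 2.088, Brisco 8.970, Arden 2.592, Galen 5.675, Carrow 8.057, Farrow 9.072.
Rounding up: Eskel 3, Brisco 9, Arden 3, Galen 6, Carrow 9, Farrow 10 (total 40).
Galen receives 6.

6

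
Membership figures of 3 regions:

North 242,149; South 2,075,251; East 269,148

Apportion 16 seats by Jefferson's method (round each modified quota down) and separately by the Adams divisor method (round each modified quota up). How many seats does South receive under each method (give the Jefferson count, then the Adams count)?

14 and 12

Jefferson: North 1, South 14, East 1.
Adams: North 2, South 12, East 2.
South gets 14 under Jefferson and 12 under Adams.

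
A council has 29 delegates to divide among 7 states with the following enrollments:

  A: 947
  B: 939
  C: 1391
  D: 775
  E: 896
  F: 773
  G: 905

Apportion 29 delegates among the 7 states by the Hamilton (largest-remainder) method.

Standard divisor: 6626 ÷ 29 ≈ 228.483.
Standard quotas: A 4.145, B 4.110, C 6.088, D 3.392, E 3.922, F 3.383, G 3.961.
Lower quotas: A 4, B 4, C 6, D 3, E 3, F 3, G 3 (sum 26, leaving 3 seats).
Remainders in descending order: G 0.961, E 0.922, D 0.392, F 0.383, A 0.145, B 0.110, C 0.088.
Largest remainders: G, E, D receive the extra seats.

A: 4, B: 4, C: 6, D: 4, E: 4, F: 3, G: 4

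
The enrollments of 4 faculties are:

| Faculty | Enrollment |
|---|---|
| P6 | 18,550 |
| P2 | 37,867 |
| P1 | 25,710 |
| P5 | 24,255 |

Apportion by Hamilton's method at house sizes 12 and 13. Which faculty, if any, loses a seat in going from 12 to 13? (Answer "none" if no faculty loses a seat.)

none

At 12 seats: P6 2, P2 4, P1 3, P5 3.
At 13 seats: P6 2, P2 5, P1 3, P5 3.
No faculty's allocation decreased.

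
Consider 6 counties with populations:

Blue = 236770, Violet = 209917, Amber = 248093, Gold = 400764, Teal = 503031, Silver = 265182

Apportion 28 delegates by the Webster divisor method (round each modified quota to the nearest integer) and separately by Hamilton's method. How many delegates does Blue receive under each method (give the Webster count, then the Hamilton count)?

4 and 3

Webster: Blue 4, Violet 3, Amber 4, Gold 6, Teal 7, Silver 4.
Hamilton: Blue 3, Violet 3, Amber 4, Gold 6, Teal 8, Silver 4.
Blue gets 4 under Webster and 3 under Hamilton.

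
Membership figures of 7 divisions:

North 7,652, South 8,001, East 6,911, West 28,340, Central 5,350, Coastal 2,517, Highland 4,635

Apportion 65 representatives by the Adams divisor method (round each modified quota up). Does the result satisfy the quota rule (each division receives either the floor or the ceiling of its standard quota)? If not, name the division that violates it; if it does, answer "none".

Standard quotas: North 7.844, South 8.202, East 7.085, West 29.052, Central 5.484, Coastal 2.580, Highland 4.752.
Adams allocation: North 8, South 8, East 7, West 28, Central 6, Coastal 3, Highland 5.
West has quota 29.052 (lower 29, upper 30) but receives 28 — outside the quota interval.

West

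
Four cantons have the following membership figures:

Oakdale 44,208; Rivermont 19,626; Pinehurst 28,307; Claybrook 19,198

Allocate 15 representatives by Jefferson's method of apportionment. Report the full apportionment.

Oakdale=6; Rivermont=3; Pinehurst=4; Claybrook=2

Standard divisor 111339/15 ≈ 7422.6; standard quotas: Oakdale 5.956, Rivermont 2.644, Pinehurst 3.814, Claybrook 2.586.
Rounding down gives 5, 2, 3, 2 = 12 seats, so the divisor must be adjusted.
With modified divisor 6470: modified quotas Oakdale 6.833, Rivermont 3.033, Pinehurst 4.375, Claybrook 2.967.
Rounding down: Oakdale 6, Rivermont 3, Pinehurst 4, Claybrook 2 (total 15).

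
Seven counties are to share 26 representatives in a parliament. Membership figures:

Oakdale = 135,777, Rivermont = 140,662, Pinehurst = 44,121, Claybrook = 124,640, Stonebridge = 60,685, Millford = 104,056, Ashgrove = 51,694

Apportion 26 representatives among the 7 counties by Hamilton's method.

Oakdale 5, Rivermont 6, Pinehurst 2, Claybrook 5, Stonebridge 2, Millford 4, Ashgrove 2

Standard divisor: 661635 ÷ 26 ≈ 25447.5.
Standard quotas: Oakdale 5.3356, Rivermont 5.5275, Pinehurst 1.7338, Claybrook 4.8979, Stonebridge 2.3847, Millford 4.0890, Ashgrove 2.0314.
Lower quotas: Oakdale 5, Rivermont 5, Pinehurst 1, Claybrook 4, Stonebridge 2, Millford 4, Ashgrove 2 (sum 23, leaving 3 seats).
Remainders in descending order: Claybrook 0.8979, Pinehurst 0.7338, Rivermont 0.5275, Stonebridge 0.3847, Oakdale 0.3356, Millford 0.0890, Ashgrove 0.0314.
Largest remainders: Claybrook, Pinehurst, Rivermont receive the extra seats.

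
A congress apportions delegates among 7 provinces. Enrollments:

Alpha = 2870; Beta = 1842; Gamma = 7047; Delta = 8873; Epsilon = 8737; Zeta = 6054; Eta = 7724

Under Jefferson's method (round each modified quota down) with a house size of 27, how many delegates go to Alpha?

Standard divisor 43147/27 ≈ 1598.037; standard quotas: Alpha 1.796, Beta 1.153, Gamma 4.410, Delta 5.552, Epsilon 5.467, Zeta 3.788, Eta 4.833.
Rounding down gives 1, 1, 4, 5, 5, 3, 4 = 23 seats, so the divisor must be adjusted.
With modified divisor 1450: modified quotas Alpha 1.979, Beta 1.270, Gamma 4.860, Delta 6.119, Epsilon 6.026, Zeta 4.175, Eta 5.327.
Rounding down: Alpha 1, Beta 1, Gamma 4, Delta 6, Epsilon 6, Zeta 4, Eta 5 (total 27).
Alpha receives 1.

1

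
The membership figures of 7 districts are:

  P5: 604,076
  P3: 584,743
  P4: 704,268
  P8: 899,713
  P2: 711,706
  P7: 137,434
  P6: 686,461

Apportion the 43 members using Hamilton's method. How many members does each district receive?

The standard divisor is 4328401/43 ≈ 100660.488.
Standard quotas: P5 6.0011, P3 5.8091, P4 6.9965, P8 8.9381, P2 7.0704, P7 1.3653, P6 6.8196.
Lower quotas: P5 6, P3 5, P4 6, P8 8, P2 7, P7 1, P6 6 (sum 39, leaving 4 seats).
Remainders in descending order: P4 0.9965, P8 0.9381, P6 0.8196, P3 0.8091, P7 0.3653, P2 0.0704, P5 0.0011.
The surplus seats go to P4, P8, P6, P3.

P5=6, P3=6, P4=7, P8=9, P2=7, P7=1, P6=7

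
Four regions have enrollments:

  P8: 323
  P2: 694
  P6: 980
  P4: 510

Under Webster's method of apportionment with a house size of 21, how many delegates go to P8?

Standard divisor 2507/21 ≈ 119.381; standard quotas: P8 2.706, P2 5.813, P6 8.209, P4 4.272.
Rounding to the nearest integer gives P8 3, P2 6, P6 8, P4 4 — total 21, matching the house size, so no adjustment is needed.
P8 receives 3.

3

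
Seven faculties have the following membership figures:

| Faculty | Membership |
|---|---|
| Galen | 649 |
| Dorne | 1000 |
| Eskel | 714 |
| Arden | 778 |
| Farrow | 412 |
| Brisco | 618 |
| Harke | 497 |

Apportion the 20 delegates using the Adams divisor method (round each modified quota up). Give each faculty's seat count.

Standard divisor 4668/20 ≈ 233.4; standard quotas: Galen 2.781, Dorne 4.284, Eskel 3.059, Arden 3.333, Farrow 1.765, Brisco 2.648, Harke 2.129.
Rounding up gives 3, 5, 4, 4, 2, 3, 3 = 24 seats, so the divisor must be adjusted.
With modified divisor 300: modified quotas Galen 2.163, Dorne 3.333, Eskel 2.380, Arden 2.593, Farrow 1.373, Brisco 2.060, Harke 1.657.
Rounding up: Galen 3, Dorne 4, Eskel 3, Arden 3, Farrow 2, Brisco 3, Harke 2 (total 20).

Galen: 3, Dorne: 4, Eskel: 3, Arden: 3, Farrow: 2, Brisco: 3, Harke: 2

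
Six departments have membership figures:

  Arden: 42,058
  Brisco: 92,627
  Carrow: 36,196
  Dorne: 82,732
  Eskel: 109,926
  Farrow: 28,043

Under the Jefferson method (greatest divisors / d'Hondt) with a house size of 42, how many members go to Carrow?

Standard divisor 391582/42 ≈ 9323.381; standard quotas: Arden 4.511, Brisco 9.935, Carrow 3.882, Dorne 8.874, Eskel 11.790, Farrow 3.008.
Rounding down gives 4, 9, 3, 8, 11, 3 = 38 seats, so the divisor must be adjusted.
With modified divisor 8800: modified quotas Arden 4.779, Brisco 10.526, Carrow 4.113, Dorne 9.401, Eskel 12.492, Farrow 3.187.
Rounding down: Arden 4, Brisco 10, Carrow 4, Dorne 9, Eskel 12, Farrow 3 (total 42).
Carrow receives 4.

4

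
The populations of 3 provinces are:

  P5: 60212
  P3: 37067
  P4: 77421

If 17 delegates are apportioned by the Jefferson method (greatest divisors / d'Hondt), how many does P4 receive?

8

Standard divisor 174700/17 ≈ 10276.471; standard quotas: P5 5.859, P3 3.607, P4 7.534.
Rounding down gives 5, 3, 7 = 15 seats, so the divisor must be adjusted.
With modified divisor 9500: modified quotas P5 6.338, P3 3.902, P4 8.150.
Rounding down: P5 6, P3 3, P4 8 (total 17).
P4 receives 8.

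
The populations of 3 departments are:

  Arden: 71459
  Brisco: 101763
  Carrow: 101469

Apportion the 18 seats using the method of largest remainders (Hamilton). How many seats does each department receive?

The standard divisor is 274691/18 ≈ 15260.611.
Standard quotas: Arden 4.6826, Brisco 6.6683, Carrow 6.6491.
Lower quotas: Arden 4, Brisco 6, Carrow 6 (sum 16, leaving 2 seats).
Remainders in descending order: Arden 0.6826, Brisco 0.6683, Carrow 0.6491.
Largest remainders: Arden, Brisco receive the extra seats.

Arden 5, Brisco 7, Carrow 6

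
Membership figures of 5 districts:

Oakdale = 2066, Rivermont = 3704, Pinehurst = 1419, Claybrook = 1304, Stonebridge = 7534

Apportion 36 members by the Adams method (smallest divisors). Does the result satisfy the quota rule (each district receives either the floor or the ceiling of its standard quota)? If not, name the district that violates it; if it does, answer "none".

Standard quotas: Oakdale 4.641, Rivermont 8.320, Pinehurst 3.187, Claybrook 2.929, Stonebridge 16.923.
Adams allocation: Oakdale 5, Rivermont 8, Pinehurst 4, Claybrook 3, Stonebridge 16.
Every allocation lies between the lower and upper quota.

none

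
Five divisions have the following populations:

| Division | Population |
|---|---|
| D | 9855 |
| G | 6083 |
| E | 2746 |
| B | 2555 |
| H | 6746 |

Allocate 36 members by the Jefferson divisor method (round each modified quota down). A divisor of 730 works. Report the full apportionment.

D 13, G 8, E 3, B 3, H 9

With modified divisor 730: modified quotas D 13.500, G 8.333, E 3.762, B 3.500, H 9.241.
Rounding down: D 13, G 8, E 3, B 3, H 9 (total 36).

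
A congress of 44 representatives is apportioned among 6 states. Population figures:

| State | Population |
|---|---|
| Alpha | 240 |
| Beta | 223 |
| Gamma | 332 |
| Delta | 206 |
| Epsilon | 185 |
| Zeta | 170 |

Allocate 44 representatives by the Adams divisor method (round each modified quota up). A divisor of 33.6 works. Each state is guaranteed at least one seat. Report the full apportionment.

With modified divisor 33.6: modified quotas Alpha 7.143, Beta 6.637, Gamma 9.881, Delta 6.131, Epsilon 5.506, Zeta 5.060.
Rounding up: Alpha 8, Beta 7, Gamma 10, Delta 7, Epsilon 6, Zeta 6 (total 44).

Alpha 8; Beta 7; Gamma 10; Delta 7; Epsilon 6; Zeta 6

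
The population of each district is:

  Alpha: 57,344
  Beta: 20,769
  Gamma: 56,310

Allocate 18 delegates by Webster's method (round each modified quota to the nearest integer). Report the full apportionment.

Alpha: 8, Beta: 3, Gamma: 7

Standard divisor 134423/18 ≈ 7467.944; standard quotas: Alpha 7.679, Beta 2.781, Gamma 7.540.
Rounding to the nearest integer gives 8, 3, 8 = 19 seats, so the divisor must be adjusted.
With modified divisor 7600: modified quotas Alpha 7.545, Beta 2.733, Gamma 7.409.
Rounding to the nearest integer: Alpha 8, Beta 3, Gamma 7 (total 18).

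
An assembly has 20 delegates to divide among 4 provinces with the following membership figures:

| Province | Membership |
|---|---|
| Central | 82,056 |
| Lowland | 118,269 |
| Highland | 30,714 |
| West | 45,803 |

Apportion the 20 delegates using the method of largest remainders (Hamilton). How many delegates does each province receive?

Central 6, Lowland 9, Highland 2, West 3

The standard divisor is 276842/20 ≈ 13842.1.
Standard quotas: Central 5.9280, Lowland 8.5442, Highland 2.2189, West 3.3090.
Lower quotas: Central 5, Lowland 8, Highland 2, West 3 (sum 18, leaving 2 seats).
Remainders in descending order: Central 0.9280, Lowland 0.5442, West 0.3090, Highland 0.2189.
The surplus seats go to Central, Lowland.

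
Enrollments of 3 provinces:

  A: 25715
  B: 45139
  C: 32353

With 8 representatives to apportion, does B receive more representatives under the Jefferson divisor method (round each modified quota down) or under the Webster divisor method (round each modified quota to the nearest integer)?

Jefferson: A 2, B 4, C 2.
Webster: A 2, B 3, C 3.
B gets 4 under Jefferson and 3 under Webster.

Jefferson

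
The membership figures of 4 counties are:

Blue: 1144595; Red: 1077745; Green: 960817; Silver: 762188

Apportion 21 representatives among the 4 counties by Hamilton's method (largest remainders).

Total 3945345; standard divisor 3945345/21 ≈ 187873.571.
Standard quotas: Blue 6.0924, Red 5.7365, Green 5.1142, Silver 4.0569.
Lower quotas: Blue 6, Red 5, Green 5, Silver 4 (sum 20, leaving 1 seat).
Remainders in descending order: Red 0.7365, Green 0.1142, Blue 0.0924, Silver 0.0569.
The surplus seat goes to Red.

Blue=6, Red=6, Green=5, Silver=4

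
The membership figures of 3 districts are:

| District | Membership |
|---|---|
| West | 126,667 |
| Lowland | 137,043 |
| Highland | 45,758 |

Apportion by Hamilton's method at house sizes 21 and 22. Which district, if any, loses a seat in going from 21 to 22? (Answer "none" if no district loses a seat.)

none

At 21 seats: West 9, Lowland 9, Highland 3.
At 22 seats: West 9, Lowland 10, Highland 3.
No district's allocation decreased.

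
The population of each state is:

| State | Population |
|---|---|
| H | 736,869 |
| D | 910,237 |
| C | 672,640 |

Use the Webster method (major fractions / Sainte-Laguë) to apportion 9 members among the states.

Standard divisor 2319746/9 ≈ 257749.556; standard quotas: H 2.859, D 3.531, C 2.610.
Rounding to the nearest integer gives 3, 4, 3 = 10 seats, so the divisor must be adjusted.
With modified divisor 264600: modified quotas H 2.785, D 3.440, C 2.542.
Rounding to the nearest integer: H 3, D 3, C 3 (total 9).

H 3; D 3; C 3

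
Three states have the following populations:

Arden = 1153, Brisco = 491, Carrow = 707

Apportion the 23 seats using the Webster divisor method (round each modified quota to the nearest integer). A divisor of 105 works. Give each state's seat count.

With modified divisor 105: modified quotas Arden 10.981, Brisco 4.676, Carrow 6.733.
Rounding to the nearest integer: Arden 11, Brisco 5, Carrow 7 (total 23).

Arden: 11, Brisco: 5, Carrow: 7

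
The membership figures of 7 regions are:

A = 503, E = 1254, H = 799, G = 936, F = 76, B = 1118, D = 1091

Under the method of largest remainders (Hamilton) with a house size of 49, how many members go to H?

7

Standard divisor: 5777 ÷ 49 ≈ 117.898.
Standard quotas: A 4.266, E 10.636, H 6.777, G 7.939, F 0.645, B 9.483, D 9.254.
Lower quotas: A 4, E 10, H 6, G 7, F 0, B 9, D 9 (sum 45, leaving 4 seats).
Remainders in descending order: G 0.939, H 0.777, F 0.645, E 0.636, B 0.483, A 0.266, D 0.254.
The surplus seats go to G, H, F, E.
H receives 7.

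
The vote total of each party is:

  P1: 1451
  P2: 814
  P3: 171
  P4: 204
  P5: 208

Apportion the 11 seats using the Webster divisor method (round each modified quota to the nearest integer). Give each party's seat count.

Standard divisor 2848/11 ≈ 258.909; standard quotas: P1 5.604, P2 3.144, P3 0.660, P4 0.788, P5 0.803.
Rounding to the nearest integer gives 6, 3, 1, 1, 1 = 12 seats, so the divisor must be adjusted.
With modified divisor 300: modified quotas P1 4.837, P2 2.713, P3 0.570, P4 0.680, P5 0.693.
Rounding to the nearest integer: P1 5, P2 3, P3 1, P4 1, P5 1 (total 11).

P1=5, P2=3, P3=1, P4=1, P5=1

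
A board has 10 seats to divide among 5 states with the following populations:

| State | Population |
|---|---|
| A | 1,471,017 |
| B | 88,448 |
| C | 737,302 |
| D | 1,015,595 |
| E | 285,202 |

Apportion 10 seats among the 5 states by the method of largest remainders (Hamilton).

A=4, B=0, C=2, D=3, E=1

The standard divisor is 3597564/10 ≈ 359756.4.
Standard quotas: A 4.0889, B 0.2459, C 2.0494, D 2.8230, E 0.7928.
Lower quotas: A 4, B 0, C 2, D 2, E 0 (sum 8, leaving 2 seats).
Remainders in descending order: D 0.8230, E 0.7928, B 0.2459, A 0.0889, C 0.0494.
The surplus seats go to D, E.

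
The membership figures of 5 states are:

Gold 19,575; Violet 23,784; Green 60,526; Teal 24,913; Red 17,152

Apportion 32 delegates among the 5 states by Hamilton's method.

Gold 4, Violet 5, Green 13, Teal 6, Red 4

Standard divisor: 145950 ÷ 32 ≈ 4560.938.
Standard quotas: Gold 4.2919, Violet 5.2147, Green 13.2705, Teal 5.4623, Red 3.7606.
Lower quotas: Gold 4, Violet 5, Green 13, Teal 5, Red 3 (sum 30, leaving 2 seats).
Remainders in descending order: Red 0.7606, Teal 0.4623, Gold 0.2919, Green 0.2705, Violet 0.2147.
Largest remainders: Red, Teal receive the extra seats.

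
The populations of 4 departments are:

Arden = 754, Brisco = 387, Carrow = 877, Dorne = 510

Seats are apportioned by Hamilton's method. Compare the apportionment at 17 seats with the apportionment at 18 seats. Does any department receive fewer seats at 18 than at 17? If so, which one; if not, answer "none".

none

At 17 seats: Arden 5, Brisco 3, Carrow 6, Dorne 3.
At 18 seats: Arden 5, Brisco 3, Carrow 6, Dorne 4.
No department's allocation decreased.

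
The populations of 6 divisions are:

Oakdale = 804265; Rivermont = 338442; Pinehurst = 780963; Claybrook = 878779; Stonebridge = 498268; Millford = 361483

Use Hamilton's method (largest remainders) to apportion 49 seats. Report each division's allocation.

The standard divisor is 3662200/49 ≈ 74738.776.
Standard quotas: Oakdale 10.7610, Rivermont 4.5283, Pinehurst 10.4492, Claybrook 11.7580, Stonebridge 6.6668, Millford 4.8366.
Lower quotas: Oakdale 10, Rivermont 4, Pinehurst 10, Claybrook 11, Stonebridge 6, Millford 4 (sum 45, leaving 4 seats).
Remainders in descending order: Millford 0.8366, Oakdale 0.7610, Claybrook 0.7580, Stonebridge 0.6668, Rivermont 0.5283, Pinehurst 0.4492.
Largest remainders: Millford, Oakdale, Claybrook, Stonebridge receive the extra seats.

Oakdale 11, Rivermont 4, Pinehurst 10, Claybrook 12, Stonebridge 7, Millford 5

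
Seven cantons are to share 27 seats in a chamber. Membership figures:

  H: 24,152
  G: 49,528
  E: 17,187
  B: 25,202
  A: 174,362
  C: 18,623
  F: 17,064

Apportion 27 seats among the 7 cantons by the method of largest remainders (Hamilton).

The standard divisor is 326118/27 ≈ 12078.444.
Standard quotas: H 1.9996, G 4.1005, E 1.4229, B 2.0865, A 14.4358, C 1.5418, F 1.4128.
Lower quotas: H 1, G 4, E 1, B 2, A 14, C 1, F 1 (sum 24, leaving 3 seats).
Remainders in descending order: H 0.9996, C 0.5418, A 0.4358, E 0.4229, F 0.4128, G 0.1005, B 0.0865.
Largest remainders: H, C, A receive the extra seats.

H: 2, G: 4, E: 1, B: 2, A: 15, C: 2, F: 1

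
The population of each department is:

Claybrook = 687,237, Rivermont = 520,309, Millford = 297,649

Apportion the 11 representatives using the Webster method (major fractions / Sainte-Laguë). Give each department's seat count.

Claybrook 5, Rivermont 4, Millford 2

Standard divisor 1505195/11 ≈ 136835.909; standard quotas: Claybrook 5.022, Rivermont 3.802, Millford 2.175.
Rounding to the nearest integer gives Claybrook 5, Rivermont 4, Millford 2 — total 11, matching the house size, so no adjustment is needed.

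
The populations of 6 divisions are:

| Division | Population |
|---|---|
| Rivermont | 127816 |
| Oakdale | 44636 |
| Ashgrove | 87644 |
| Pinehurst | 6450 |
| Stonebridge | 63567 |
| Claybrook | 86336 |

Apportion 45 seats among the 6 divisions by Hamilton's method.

Rivermont 14; Oakdale 5; Ashgrove 9; Pinehurst 1; Stonebridge 7; Claybrook 9

Total 416449; standard divisor 416449/45 ≈ 9254.422.
Standard quotas: Rivermont 13.8113, Oakdale 4.8232, Ashgrove 9.4705, Pinehurst 0.6970, Stonebridge 6.8688, Claybrook 9.3292.
Lower quotas: Rivermont 13, Oakdale 4, Ashgrove 9, Pinehurst 0, Stonebridge 6, Claybrook 9 (sum 41, leaving 4 seats).
Remainders in descending order: Stonebridge 0.8688, Oakdale 0.8232, Rivermont 0.8113, Pinehurst 0.6970, Ashgrove 0.4705, Claybrook 0.3292.
Largest remainders: Stonebridge, Oakdale, Rivermont, Pinehurst receive the extra seats.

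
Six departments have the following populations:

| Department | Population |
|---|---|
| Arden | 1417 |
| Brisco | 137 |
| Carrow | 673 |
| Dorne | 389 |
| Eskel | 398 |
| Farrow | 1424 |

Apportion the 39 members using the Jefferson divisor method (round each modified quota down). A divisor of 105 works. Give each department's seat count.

With modified divisor 105: modified quotas Arden 13.495, Brisco 1.305, Carrow 6.410, Dorne 3.705, Eskel 3.790, Farrow 13.562.
Rounding down: Arden 13, Brisco 1, Carrow 6, Dorne 3, Eskel 3, Farrow 13 (total 39).

Arden 13, Brisco 1, Carrow 6, Dorne 3, Eskel 3, Farrow 13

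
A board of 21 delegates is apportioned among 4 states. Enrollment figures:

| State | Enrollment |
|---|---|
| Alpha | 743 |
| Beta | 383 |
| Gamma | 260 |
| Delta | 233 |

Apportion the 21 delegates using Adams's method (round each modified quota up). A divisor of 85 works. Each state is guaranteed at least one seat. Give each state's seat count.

With modified divisor 85: modified quotas Alpha 8.741, Beta 4.506, Gamma 3.059, Delta 2.741.
Rounding up: Alpha 9, Beta 5, Gamma 4, Delta 3 (total 21).

Alpha=9; Beta=5; Gamma=4; Delta=3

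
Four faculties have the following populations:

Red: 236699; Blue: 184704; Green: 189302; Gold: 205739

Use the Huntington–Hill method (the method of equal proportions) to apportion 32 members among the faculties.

With divisor 25123: modified quotas Red 9.422, Blue 7.352, Green 7.535, Gold 8.189.
Geometric-mean thresholds: Red √(9·10)=9.487, Blue √(7·8)=7.483, Green √(7·8)=7.483, Gold √(8·9)=8.485.
Each quota rounded against its threshold gives Red 9, Blue 7, Green 8, Gold 8 (total 32).

Red=9; Blue=7; Green=8; Gold=8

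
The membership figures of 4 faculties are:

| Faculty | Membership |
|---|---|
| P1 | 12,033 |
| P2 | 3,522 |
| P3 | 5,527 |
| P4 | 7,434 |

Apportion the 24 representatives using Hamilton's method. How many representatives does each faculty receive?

P1 10, P2 3, P3 5, P4 6

Total 28516; standard divisor 28516/24 ≈ 1188.167.
Standard quotas: P1 10.1274, P2 2.9642, P3 4.6517, P4 6.2567.
Lower quotas: P1 10, P2 2, P3 4, P4 6 (sum 22, leaving 2 seats).
Remainders in descending order: P2 0.9642, P3 0.6517, P4 0.2567, P1 0.1274.
The surplus seats go to P2, P3.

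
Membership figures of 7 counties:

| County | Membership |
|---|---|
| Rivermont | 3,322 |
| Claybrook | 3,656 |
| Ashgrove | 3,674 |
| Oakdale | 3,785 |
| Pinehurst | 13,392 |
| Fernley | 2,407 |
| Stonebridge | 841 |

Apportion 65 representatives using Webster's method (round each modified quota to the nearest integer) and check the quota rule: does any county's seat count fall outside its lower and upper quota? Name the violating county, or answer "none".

Pinehurst

Standard quotas: Rivermont 6.948, Claybrook 7.647, Ashgrove 7.684, Oakdale 7.917, Pinehurst 28.010, Fernley 5.034, Stonebridge 1.759.
Webster allocation: Rivermont 7, Claybrook 8, Ashgrove 8, Oakdale 8, Pinehurst 27, Fernley 5, Stonebridge 2.
Pinehurst has quota 28.010 (lower 28, upper 29) but receives 27 — outside the quota interval.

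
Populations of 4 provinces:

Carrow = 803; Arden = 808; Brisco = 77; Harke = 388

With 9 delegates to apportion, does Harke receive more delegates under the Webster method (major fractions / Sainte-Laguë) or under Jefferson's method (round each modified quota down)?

Webster: Carrow 3, Arden 4, Brisco 0, Harke 2.
Jefferson: Carrow 4, Arden 4, Brisco 0, Harke 1.
Harke gets 2 under Webster and 1 under Jefferson.

Webster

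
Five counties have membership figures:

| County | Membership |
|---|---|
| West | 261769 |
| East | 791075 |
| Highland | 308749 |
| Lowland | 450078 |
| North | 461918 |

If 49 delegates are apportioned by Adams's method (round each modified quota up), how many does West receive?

6

Standard divisor 2273589/49 ≈ 46399.776; standard quotas: West 5.642, East 17.049, Highland 6.654, Lowland 9.700, North 9.955.
Rounding up gives 6, 18, 7, 10, 10 = 51 seats, so the divisor must be adjusted.
With modified divisor 49700: modified quotas West 5.267, East 15.917, Highland 6.212, Lowland 9.056, North 9.294.
Rounding up: West 6, East 16, Highland 7, Lowland 10, North 10 (total 49).
West receives 6.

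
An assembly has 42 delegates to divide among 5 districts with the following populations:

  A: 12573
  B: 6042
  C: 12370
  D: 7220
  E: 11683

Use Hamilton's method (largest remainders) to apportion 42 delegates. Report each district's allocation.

A=11, B=5, C=10, D=6, E=10

Standard divisor: 49888 ÷ 42 ≈ 1187.81.
Standard quotas: A 10.5850, B 5.0867, C 10.4141, D 6.0784, E 9.8358.
Lower quotas: A 10, B 5, C 10, D 6, E 9 (sum 40, leaving 2 seats).
Remainders in descending order: E 0.8358, A 0.5850, C 0.4141, B 0.0867, D 0.0784.
Largest remainders: E, A receive the extra seats.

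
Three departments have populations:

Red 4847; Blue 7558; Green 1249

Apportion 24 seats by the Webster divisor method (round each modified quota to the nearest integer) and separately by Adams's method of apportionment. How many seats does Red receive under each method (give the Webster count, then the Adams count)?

Webster: Red 9, Blue 13, Green 2.
Adams: Red 8, Blue 13, Green 3.
Red gets 9 under Webster and 8 under Adams.

9 and 8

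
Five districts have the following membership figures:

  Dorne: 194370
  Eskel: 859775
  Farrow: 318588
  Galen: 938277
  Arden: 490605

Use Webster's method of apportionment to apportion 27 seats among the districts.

Dorne: 2, Eskel: 8, Farrow: 3, Galen: 9, Arden: 5

Standard divisor 2801615/27 ≈ 103763.519; standard quotas: Dorne 1.873, Eskel 8.286, Farrow 3.070, Galen 9.042, Arden 4.728.
Rounding to the nearest integer gives Dorne 2, Eskel 8, Farrow 3, Galen 9, Arden 5 — total 27, matching the house size, so no adjustment is needed.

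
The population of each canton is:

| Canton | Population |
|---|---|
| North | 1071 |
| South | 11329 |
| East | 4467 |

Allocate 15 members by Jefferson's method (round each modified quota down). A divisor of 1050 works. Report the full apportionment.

North=1; South=10; East=4

With modified divisor 1050: modified quotas North 1.020, South 10.790, East 4.254.
Rounding down: North 1, South 10, East 4 (total 15).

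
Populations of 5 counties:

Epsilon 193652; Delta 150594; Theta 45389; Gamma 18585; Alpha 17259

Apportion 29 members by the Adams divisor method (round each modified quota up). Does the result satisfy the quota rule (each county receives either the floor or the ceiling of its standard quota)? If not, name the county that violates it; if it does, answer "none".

Standard quotas: Epsilon 13.199, Delta 10.264, Theta 3.094, Gamma 1.267, Alpha 1.176.
Adams allocation: Epsilon 12, Delta 10, Theta 3, Gamma 2, Alpha 2.
Epsilon has quota 13.199 (lower 13, upper 14) but receives 12 — outside the quota interval.

Epsilon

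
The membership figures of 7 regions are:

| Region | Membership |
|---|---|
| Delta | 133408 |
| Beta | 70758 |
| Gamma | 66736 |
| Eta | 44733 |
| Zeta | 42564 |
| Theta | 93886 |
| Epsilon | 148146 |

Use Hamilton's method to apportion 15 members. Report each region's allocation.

Standard divisor: 600231 ÷ 15 ≈ 40015.4.
Standard quotas: Delta 3.3339, Beta 1.7683, Gamma 1.6678, Eta 1.1179, Zeta 1.0637, Theta 2.3462, Epsilon 3.7022.
Lower quotas: Delta 3, Beta 1, Gamma 1, Eta 1, Zeta 1, Theta 2, Epsilon 3 (sum 12, leaving 3 seats).
Remainders in descending order: Beta 0.7683, Epsilon 0.7022, Gamma 0.6678, Theta 0.3462, Delta 0.3339, Eta 0.1179, Zeta 0.0637.
Largest remainders: Beta, Epsilon, Gamma receive the extra seats.

Delta 3, Beta 2, Gamma 2, Eta 1, Zeta 1, Theta 2, Epsilon 4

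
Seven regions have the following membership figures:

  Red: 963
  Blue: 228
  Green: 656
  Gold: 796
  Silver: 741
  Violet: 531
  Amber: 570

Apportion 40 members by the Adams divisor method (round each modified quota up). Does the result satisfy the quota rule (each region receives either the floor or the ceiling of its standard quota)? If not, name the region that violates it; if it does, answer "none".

Standard quotas: Red 8.589, Blue 2.033, Green 5.851, Gold 7.099, Silver 6.609, Violet 4.736, Amber 5.084.
Adams allocation: Red 8, Blue 2, Green 6, Gold 7, Silver 7, Violet 5, Amber 5.
Every allocation lies between the lower and upper quota.

none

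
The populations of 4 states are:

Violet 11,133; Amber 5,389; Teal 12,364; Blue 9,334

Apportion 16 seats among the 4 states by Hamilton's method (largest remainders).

Standard divisor: 38220 ÷ 16 ≈ 2388.75.
Standard quotas: Violet 4.6606, Amber 2.2560, Teal 5.1759, Blue 3.9075.
Lower quotas: Violet 4, Amber 2, Teal 5, Blue 3 (sum 14, leaving 2 seats).
Remainders in descending order: Blue 0.9075, Violet 0.6606, Amber 0.2560, Teal 0.1759.
The surplus seats go to Blue, Violet.

Violet=5; Amber=2; Teal=5; Blue=4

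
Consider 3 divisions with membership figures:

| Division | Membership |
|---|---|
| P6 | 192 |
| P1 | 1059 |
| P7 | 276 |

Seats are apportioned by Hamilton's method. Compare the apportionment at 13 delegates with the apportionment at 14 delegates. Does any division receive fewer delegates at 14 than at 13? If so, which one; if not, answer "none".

At 13 seats: P6 2, P1 9, P7 2.
At 14 seats: P6 2, P1 10, P7 2.
No division's allocation decreased.

none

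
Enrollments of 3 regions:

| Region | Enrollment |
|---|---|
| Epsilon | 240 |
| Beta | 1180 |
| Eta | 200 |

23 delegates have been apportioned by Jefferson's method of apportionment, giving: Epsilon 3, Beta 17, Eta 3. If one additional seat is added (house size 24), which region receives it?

Priority for the next seat is population ÷ (current seats + 1).
Priorities: Epsilon 60.000, Beta 65.556, Eta 50.000.
Highest priority: Beta.

Beta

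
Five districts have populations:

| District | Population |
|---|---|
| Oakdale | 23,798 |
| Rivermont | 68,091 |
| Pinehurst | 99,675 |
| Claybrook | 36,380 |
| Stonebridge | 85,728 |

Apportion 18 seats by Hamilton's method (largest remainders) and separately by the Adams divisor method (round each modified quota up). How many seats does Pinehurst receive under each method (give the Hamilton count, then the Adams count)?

6 and 5

Hamilton: Oakdale 1, Rivermont 4, Pinehurst 6, Claybrook 2, Stonebridge 5.
Adams: Oakdale 2, Rivermont 4, Pinehurst 5, Claybrook 2, Stonebridge 5.
Pinehurst gets 6 under Hamilton and 5 under Adams.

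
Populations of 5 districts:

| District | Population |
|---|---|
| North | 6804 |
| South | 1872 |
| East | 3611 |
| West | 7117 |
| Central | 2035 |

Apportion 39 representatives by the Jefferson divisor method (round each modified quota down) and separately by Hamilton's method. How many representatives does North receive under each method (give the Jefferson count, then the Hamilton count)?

13 and 12

Jefferson: North 13, South 3, East 7, West 13, Central 3.
Hamilton: North 12, South 3, East 7, West 13, Central 4.
North gets 13 under Jefferson and 12 under Hamilton.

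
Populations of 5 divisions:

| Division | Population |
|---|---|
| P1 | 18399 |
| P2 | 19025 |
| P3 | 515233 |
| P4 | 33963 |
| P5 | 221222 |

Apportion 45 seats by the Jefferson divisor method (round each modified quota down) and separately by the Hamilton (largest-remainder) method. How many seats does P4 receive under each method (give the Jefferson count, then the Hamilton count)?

Jefferson: P1 1, P2 1, P3 30, P4 1, P5 12.
Hamilton: P1 1, P2 1, P3 29, P4 2, P5 12.
P4 gets 1 under Jefferson and 2 under Hamilton.

1 and 2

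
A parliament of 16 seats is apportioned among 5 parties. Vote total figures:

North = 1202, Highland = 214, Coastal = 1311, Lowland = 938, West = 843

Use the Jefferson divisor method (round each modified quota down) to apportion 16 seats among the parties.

Standard divisor 4508/16 ≈ 281.75; standard quotas: North 4.266, Highland 0.760, Coastal 4.653, Lowland 3.329, West 2.992.
Rounding down gives 4, 0, 4, 3, 2 = 13 seats, so the divisor must be adjusted.
With modified divisor 237: modified quotas North 5.072, Highland 0.903, Coastal 5.532, Lowland 3.958, West 3.557.
Rounding down: North 5, Highland 0, Coastal 5, Lowland 3, West 3 (total 16).

North 5; Highland 0; Coastal 5; Lowland 3; West 3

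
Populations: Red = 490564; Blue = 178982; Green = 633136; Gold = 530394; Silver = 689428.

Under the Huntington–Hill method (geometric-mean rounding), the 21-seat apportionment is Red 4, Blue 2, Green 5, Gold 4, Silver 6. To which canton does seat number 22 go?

Gold

Priority for the next seat is population ÷ (√(s·(s+1))).
Priorities: Red 109693.445, Blue 73069.096, Green 115594.290, Gold 118599.704, Silver 106381.050.
Highest priority: Gold.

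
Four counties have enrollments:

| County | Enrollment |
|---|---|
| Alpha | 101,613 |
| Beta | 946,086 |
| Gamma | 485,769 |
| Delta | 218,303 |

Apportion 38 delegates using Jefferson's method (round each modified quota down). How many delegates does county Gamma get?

Standard divisor 1751771/38 ≈ 46099.237; standard quotas: Alpha 2.204, Beta 20.523, Gamma 10.537, Delta 4.736.
Rounding down gives 2, 20, 10, 4 = 36 seats, so the divisor must be adjusted.
With modified divisor 43900: modified quotas Alpha 2.315, Beta 21.551, Gamma 11.065, Delta 4.973.
Rounding down: Alpha 2, Beta 21, Gamma 11, Delta 4 (total 38).
Gamma receives 11.

11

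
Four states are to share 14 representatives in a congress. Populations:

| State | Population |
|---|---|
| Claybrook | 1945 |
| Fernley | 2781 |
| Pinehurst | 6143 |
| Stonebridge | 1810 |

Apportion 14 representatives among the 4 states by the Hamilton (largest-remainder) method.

The standard divisor is 12679/14 ≈ 905.643.
Standard quotas: Claybrook 2.1476, Fernley 3.0707, Pinehurst 6.7830, Stonebridge 1.9986.
Lower quotas: Claybrook 2, Fernley 3, Pinehurst 6, Stonebridge 1 (sum 12, leaving 2 seats).
Remainders in descending order: Stonebridge 0.9986, Pinehurst 0.7830, Claybrook 0.1476, Fernley 0.0707.
The surplus seats go to Stonebridge, Pinehurst.

Claybrook: 2; Fernley: 3; Pinehurst: 7; Stonebridge: 2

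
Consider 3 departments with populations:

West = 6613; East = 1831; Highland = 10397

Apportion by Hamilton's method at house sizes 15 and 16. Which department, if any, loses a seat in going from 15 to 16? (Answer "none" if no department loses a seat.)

At 15 seats: West 5, East 2, Highland 8.
At 16 seats: West 6, East 1, Highland 9.
East drops from 2 to 1.

East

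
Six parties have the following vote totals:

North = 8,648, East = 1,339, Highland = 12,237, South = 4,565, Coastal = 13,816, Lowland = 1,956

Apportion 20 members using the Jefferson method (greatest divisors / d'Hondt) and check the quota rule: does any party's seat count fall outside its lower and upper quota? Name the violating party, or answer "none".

none

Standard quotas: North 4.064, East 0.629, Highland 5.750, South 2.145, Coastal 6.492, Lowland 0.919.
Jefferson allocation: North 4, East 0, Highland 6, South 2, Coastal 7, Lowland 1.
Every allocation lies between the lower and upper quota.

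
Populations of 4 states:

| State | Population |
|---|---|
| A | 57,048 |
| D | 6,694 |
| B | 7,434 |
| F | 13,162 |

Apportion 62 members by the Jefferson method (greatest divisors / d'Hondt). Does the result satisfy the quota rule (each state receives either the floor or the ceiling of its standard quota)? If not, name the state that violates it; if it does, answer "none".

Standard quotas: A 41.938, D 4.921, B 5.465, F 9.676.
Jefferson allocation: A 43, D 5, B 5, F 9.
A has quota 41.938 (lower 41, upper 42) but receives 43 — outside the quota interval.

A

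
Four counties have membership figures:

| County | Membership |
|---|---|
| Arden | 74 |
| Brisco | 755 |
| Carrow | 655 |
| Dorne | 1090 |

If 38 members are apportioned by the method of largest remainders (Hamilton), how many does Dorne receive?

16

The standard divisor is 2574/38 ≈ 67.737.
Standard quotas: Arden 1.092, Brisco 11.146, Carrow 9.670, Dorne 16.092.
Lower quotas: Arden 1, Brisco 11, Carrow 9, Dorne 16 (sum 37, leaving 1 seat).
Remainders in descending order: Carrow 0.670, Brisco 0.146, Arden 0.092, Dorne 0.092.
Largest remainder: Carrow receives the extra seat.
Dorne receives 16.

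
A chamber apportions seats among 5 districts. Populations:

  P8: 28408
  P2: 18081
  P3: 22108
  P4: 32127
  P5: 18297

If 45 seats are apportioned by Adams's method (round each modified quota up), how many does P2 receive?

7

Standard divisor 119021/45 ≈ 2644.911; standard quotas: P8 10.741, P2 6.836, P3 8.359, P4 12.147, P5 6.918.
Rounding up gives 11, 7, 9, 13, 7 = 47 seats, so the divisor must be adjusted.
With modified divisor 2800: modified quotas P8 10.146, P2 6.457, P3 7.896, P4 11.474, P5 6.535.
Rounding up: P8 11, P2 7, P3 8, P4 12, P5 7 (total 45).
P2 receives 7.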